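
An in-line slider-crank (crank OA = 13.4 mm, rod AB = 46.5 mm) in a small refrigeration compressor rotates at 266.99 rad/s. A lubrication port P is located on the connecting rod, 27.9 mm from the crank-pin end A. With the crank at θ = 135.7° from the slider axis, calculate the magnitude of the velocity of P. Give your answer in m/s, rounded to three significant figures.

ω = 267 rad/s.  Crank-pin speed |V_A| = rω = 3.5777 m/s, perpendicular to OA.
Rod angle: sinφ = −(r/L) sinθ ⇒ φ = -11.611°; ω_rod = −rω cosθ/√(L²−r²sin²θ) = +56.215 rad/s.
V_P = V_A + ω_rod × AP, with AP = 0.0279 m along the rod.
Components: V_Px = −rω sinθ − a·ω_rod·sinφ = -2.183 m/s;  V_Py = rω cosθ + a·ω_rod·cosφ = -1.0242 m/s.
|V_P| = √(V_Px² + V_Py²) = 2.4114 m/s.

2.41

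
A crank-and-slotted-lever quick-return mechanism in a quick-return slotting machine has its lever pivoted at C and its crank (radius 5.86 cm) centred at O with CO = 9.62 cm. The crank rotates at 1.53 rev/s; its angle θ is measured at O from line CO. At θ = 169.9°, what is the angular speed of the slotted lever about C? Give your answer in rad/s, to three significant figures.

12.8

ω = 9.613 rad/s (from 1.53 rev/s).
Crank pin A relative to C: A = (d + r cosθ, r sinθ); lever angle φ = atan2(r sinθ, d + r cosθ).
Differentiating tanφ: φ̇ = rω(d cosθ + r)/(d² + r² + 2dr cosθ).
d² + r² + 2dr cosθ = |CA|² = 0.00158848 m²;  d cosθ + r = -0.036109 m.
|ω_lever| = |0.0586·9.613·-0.036109| / 0.00158848 = 12.806 rad/s.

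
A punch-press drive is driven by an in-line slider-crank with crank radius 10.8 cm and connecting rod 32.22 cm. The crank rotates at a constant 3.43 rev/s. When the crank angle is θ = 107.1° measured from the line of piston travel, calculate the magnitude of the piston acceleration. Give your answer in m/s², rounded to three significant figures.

29.3

ω = 2π·3.43 = 21.55 rad/s
x(θ) = r cosθ + √(L² − r² sin²θ); with ω constant, a = ω²·d²x/dθ².
d²x/dθ² = −r cosθ − r²(cos2θ)/√u − r⁴ sin²2θ/(4u^{3/2}),  u = L² − r² sin²θ = 0.0931573 m².
Substituting r = 0.108 m, L = 0.3222 m, θ = 107.1°: d²x/dθ² = +0.062986 m.
a = ω²·d²x/dθ² = (21.55)²·(+0.062986) = +29.254 m/s²;  |a| = 29.254 m/s².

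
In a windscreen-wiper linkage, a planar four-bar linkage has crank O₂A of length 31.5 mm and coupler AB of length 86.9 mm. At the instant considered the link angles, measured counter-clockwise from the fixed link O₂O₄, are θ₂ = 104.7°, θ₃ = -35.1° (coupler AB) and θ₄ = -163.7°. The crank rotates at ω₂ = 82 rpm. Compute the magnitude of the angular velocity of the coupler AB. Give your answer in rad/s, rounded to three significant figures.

3.98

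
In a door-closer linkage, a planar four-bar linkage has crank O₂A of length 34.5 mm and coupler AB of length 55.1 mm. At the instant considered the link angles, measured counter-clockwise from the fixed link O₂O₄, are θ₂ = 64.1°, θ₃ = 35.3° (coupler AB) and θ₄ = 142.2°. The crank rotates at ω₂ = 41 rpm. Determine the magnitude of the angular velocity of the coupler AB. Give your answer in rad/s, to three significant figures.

2.75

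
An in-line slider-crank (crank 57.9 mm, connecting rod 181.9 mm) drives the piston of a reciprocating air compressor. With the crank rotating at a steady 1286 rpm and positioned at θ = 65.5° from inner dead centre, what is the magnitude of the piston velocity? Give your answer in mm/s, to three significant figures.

ω = 2π·1286/60 = 134.7 rad/s
For an in-line slider-crank, x = r cosθ + √(L² − r² sin²θ), so v = −rω sinθ·[1 + r cosθ/√(L² − r² sin²θ)].
With r = 0.0579 m, L = 0.1819 m, θ = 65.5°: √(L² − r² sin²θ) = 0.1741 m.
v = −0.0579·134.7·0.90996·[1 + 0.0579·0.41469/0.1741] = -8.0738 m/s.
|v| = 8.0738 m/s = 8073.8 mm/s.

8070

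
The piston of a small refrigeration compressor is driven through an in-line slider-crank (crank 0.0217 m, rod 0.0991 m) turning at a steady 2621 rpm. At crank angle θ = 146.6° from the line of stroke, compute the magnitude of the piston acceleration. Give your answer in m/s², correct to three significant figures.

1220

ω = 2π·2621/60 = 274.5 rad/s
x(θ) = r cosθ + √(L² − r² sin²θ); with ω constant, a = ω²·d²x/dθ².
d²x/dθ² = −r cosθ − r²(cos2θ)/√u − r⁴ sin²2θ/(4u^{3/2}),  u = L² − r² sin²θ = 0.00967812 m².
Substituting r = 0.0217 m, L = 0.0991 m, θ = 146.6°: d²x/dθ² = +0.016181 m.
a = ω²·d²x/dθ² = (274.5)²·(+0.016181) = +1219 m/s²;  |a| = 1219 m/s².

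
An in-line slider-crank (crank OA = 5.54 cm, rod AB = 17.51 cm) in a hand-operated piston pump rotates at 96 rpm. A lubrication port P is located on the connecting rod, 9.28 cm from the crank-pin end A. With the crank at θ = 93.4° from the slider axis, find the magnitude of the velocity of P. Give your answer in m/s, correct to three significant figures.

ω = 10.05 rad/s.  Crank-pin speed |V_A| = rω = 0.55694 m/s, perpendicular to OA.
Rod angle: sinφ = −(r/L) sinθ ⇒ φ = -18.411°; ω_rod = −rω cosθ/√(L²−r²sin²θ) = +0.19881 rad/s.
V_P = V_A + ω_rod × AP, with AP = 0.0928 m along the rod.
Components: V_Px = −rω sinθ − a·ω_rod·sinφ = -0.55013 m/s;  V_Py = rω cosθ + a·ω_rod·cosφ = -0.015525 m/s.
|V_P| = √(V_Px² + V_Py²) = 0.55035 m/s.

0.550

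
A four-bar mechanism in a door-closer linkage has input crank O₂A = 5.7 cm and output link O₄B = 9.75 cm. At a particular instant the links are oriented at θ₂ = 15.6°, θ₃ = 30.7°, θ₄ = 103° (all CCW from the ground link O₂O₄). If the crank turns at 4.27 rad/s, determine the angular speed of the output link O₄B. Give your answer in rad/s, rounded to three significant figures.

0.683

ω₂ = 4.27 rad/s
Differentiating the loop-closure r₂e^{iθ₂}+r₃e^{iθ₃}=r₁+r₄e^{iθ₄} gives r₂ω₂e^{iθ₂}+r₃ω₃e^{iθ₃}=r₄ω₄e^{iθ₄}.
Eliminating the other unknown: ω₄ = r₂ω₂ sin(θ₂−θ₃) / [r₄ sin(θ₄−θ₃)].
Numerator sine = -0.26050; denominator sine = +0.95266.
Result = 0.057·4.27·(-0.26050) / (0.0975·(+0.95266)) = -0.68261 rad/s; magnitude 0.68261 rad/s.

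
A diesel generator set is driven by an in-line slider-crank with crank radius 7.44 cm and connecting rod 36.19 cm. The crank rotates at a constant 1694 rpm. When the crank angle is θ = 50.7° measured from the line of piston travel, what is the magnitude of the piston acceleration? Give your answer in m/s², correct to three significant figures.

1390

ω = 2π·1694/60 = 177.4 rad/s
x(θ) = r cosθ + √(L² − r² sin²θ); with ω constant, a = ω²·d²x/dθ².
d²x/dθ² = −r cosθ − r²(cos2θ)/√u − r⁴ sin²2θ/(4u^{3/2}),  u = L² − r² sin²θ = 0.127657 m².
Substituting r = 0.0744 m, L = 0.3619 m, θ = 50.7°: d²x/dθ² = -0.044223 m.
a = ω²·d²x/dθ² = (177.4)²·(-0.044223) = -1391.6 m/s²;  |a| = 1391.6 m/s².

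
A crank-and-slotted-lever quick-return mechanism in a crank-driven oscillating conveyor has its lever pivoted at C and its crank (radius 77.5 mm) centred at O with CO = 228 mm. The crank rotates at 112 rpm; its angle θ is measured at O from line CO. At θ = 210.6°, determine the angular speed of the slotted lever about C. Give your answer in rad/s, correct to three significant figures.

ω = 11.73 rad/s (from 112 rpm).
Crank pin A relative to C: A = (d + r cosθ, r sinθ); lever angle φ = atan2(r sinθ, d + r cosθ).
Differentiating tanφ: φ̇ = rω(d cosθ + r)/(d² + r² + 2dr cosθ).
d² + r² + 2dr cosθ = |CA|² = 0.0275716 m²;  d cosθ + r = -0.11875 m.
|ω_lever| = |0.0775·11.73·-0.11875| / 0.0275716 = 3.9149 rad/s.

3.91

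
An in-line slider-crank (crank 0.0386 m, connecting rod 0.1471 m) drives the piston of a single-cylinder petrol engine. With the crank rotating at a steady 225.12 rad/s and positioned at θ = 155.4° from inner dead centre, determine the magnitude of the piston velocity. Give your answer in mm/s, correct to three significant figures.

2750

ω = 225.1 rad/s
For an in-line slider-crank, x = r cosθ + √(L² − r² sin²θ), so v = −rω sinθ·[1 + r cosθ/√(L² − r² sin²θ)].
With r = 0.0386 m, L = 0.1471 m, θ = 155.4°: √(L² − r² sin²θ) = 0.14622 m.
v = −0.0386·225.1·0.41628·[1 + 0.0386·-0.90924/0.14622] = -2.7491 m/s.
|v| = 2.7491 m/s = 2749.1 mm/s.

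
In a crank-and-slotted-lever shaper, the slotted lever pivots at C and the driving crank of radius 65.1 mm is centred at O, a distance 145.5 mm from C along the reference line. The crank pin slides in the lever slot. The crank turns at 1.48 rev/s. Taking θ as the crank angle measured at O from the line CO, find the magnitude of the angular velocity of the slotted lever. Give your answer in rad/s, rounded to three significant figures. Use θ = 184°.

ω = 9.299 rad/s (from 1.48 rev/s).
Crank pin A relative to C: A = (d + r cosθ, r sinθ); lever angle φ = atan2(r sinθ, d + r cosθ).
Differentiating tanφ: φ̇ = rω(d cosθ + r)/(d² + r² + 2dr cosθ).
d² + r² + 2dr cosθ = |CA|² = 0.00651031 m²;  d cosθ + r = -0.080046 m.
|ω_lever| = |0.0651·9.299·-0.080046| / 0.00651031 = 7.4432 rad/s.

7.44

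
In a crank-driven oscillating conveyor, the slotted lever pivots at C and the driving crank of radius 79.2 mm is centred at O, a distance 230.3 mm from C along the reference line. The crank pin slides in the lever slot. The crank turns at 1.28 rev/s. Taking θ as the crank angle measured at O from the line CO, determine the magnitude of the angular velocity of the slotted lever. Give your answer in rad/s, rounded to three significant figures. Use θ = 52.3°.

1.72

ω = 8.042 rad/s (from 1.28 rev/s).
Crank pin A relative to C: A = (d + r cosθ, r sinθ); lever angle φ = atan2(r sinθ, d + r cosθ).
Differentiating tanφ: φ̇ = rω(d cosθ + r)/(d² + r² + 2dr cosθ).
d² + r² + 2dr cosθ = |CA|² = 0.0816189 m²;  d cosθ + r = +0.22003 m.
|ω_lever| = |0.0792·8.042·+0.22003| / 0.0816189 = 1.7172 rad/s.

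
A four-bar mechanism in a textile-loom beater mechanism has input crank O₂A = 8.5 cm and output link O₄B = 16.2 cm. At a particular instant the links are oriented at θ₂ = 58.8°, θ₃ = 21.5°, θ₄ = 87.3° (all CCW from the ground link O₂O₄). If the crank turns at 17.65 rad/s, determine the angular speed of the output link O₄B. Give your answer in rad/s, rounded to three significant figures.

ω₂ = 17.65 rad/s
Differentiating the loop-closure r₂e^{iθ₂}+r₃e^{iθ₃}=r₁+r₄e^{iθ₄} gives r₂ω₂e^{iθ₂}+r₃ω₃e^{iθ₃}=r₄ω₄e^{iθ₄}.
Eliminating the other unknown: ω₄ = r₂ω₂ sin(θ₂−θ₃) / [r₄ sin(θ₄−θ₃)].
Numerator sine = +0.60599; denominator sine = +0.91212.
Result = 0.085·17.65·(+0.60599) / (0.162·(+0.91212)) = +6.1526 rad/s; magnitude 6.1526 rad/s.

6.15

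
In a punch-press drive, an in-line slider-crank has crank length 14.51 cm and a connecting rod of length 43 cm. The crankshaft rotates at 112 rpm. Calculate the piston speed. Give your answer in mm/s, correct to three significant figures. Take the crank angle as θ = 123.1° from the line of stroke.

1150

ω = 2π·112/60 = 11.73 rad/s
For an in-line slider-crank, x = r cosθ + √(L² − r² sin²θ), so v = −rω sinθ·[1 + r cosθ/√(L² − r² sin²θ)].
With r = 0.1451 m, L = 0.43 m, θ = 123.1°: √(L² − r² sin²θ) = 0.41246 m.
v = −0.1451·11.73·0.83772·[1 + 0.1451·-0.54610/0.41246] = -1.1518 m/s.
|v| = 1.1518 m/s = 1151.8 mm/s.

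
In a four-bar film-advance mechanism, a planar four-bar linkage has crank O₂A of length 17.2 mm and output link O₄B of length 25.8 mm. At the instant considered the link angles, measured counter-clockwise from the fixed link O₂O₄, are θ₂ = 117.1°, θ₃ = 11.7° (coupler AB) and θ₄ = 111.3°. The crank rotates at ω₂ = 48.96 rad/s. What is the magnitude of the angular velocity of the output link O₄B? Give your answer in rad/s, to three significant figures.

ω₂ = 48.96 rad/s
Differentiating the loop-closure r₂e^{iθ₂}+r₃e^{iθ₃}=r₁+r₄e^{iθ₄} gives r₂ω₂e^{iθ₂}+r₃ω₃e^{iθ₃}=r₄ω₄e^{iθ₄}.
Eliminating the other unknown: ω₄ = r₂ω₂ sin(θ₂−θ₃) / [r₄ sin(θ₄−θ₃)].
Numerator sine = +0.96410; denominator sine = +0.98600.
Result = 0.0172·48.96·(+0.96410) / (0.0258·(+0.98600)) = +31.915 rad/s; magnitude 31.915 rad/s.

31.9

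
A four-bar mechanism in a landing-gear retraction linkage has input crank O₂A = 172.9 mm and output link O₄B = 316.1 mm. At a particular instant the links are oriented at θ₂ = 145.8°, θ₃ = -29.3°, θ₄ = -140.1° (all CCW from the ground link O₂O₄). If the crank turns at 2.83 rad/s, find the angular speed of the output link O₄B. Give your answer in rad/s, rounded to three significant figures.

ω₂ = 2.83 rad/s
Differentiating the loop-closure r₂e^{iθ₂}+r₃e^{iθ₃}=r₁+r₄e^{iθ₄} gives r₂ω₂e^{iθ₂}+r₃ω₃e^{iθ₃}=r₄ω₄e^{iθ₄}.
Eliminating the other unknown: ω₄ = r₂ω₂ sin(θ₂−θ₃) / [r₄ sin(θ₄−θ₃)].
Numerator sine = +0.08542; denominator sine = -0.93483.
Result = 0.1729·2.83·(+0.08542) / (0.3161·(-0.93483)) = -0.14144 rad/s; magnitude 0.14144 rad/s.

0.141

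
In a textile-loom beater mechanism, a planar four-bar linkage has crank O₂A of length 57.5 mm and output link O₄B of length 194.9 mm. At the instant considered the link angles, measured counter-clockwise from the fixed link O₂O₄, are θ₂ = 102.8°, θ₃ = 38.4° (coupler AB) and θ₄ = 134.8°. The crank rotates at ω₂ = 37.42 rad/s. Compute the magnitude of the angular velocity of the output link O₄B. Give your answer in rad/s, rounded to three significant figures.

10.0

ω₂ = 37.42 rad/s
Differentiating the loop-closure r₂e^{iθ₂}+r₃e^{iθ₃}=r₁+r₄e^{iθ₄} gives r₂ω₂e^{iθ₂}+r₃ω₃e^{iθ₃}=r₄ω₄e^{iθ₄}.
Eliminating the other unknown: ω₄ = r₂ω₂ sin(θ₂−θ₃) / [r₄ sin(θ₄−θ₃)].
Numerator sine = +0.90183; denominator sine = +0.99377.
Result = 0.0575·37.42·(+0.90183) / (0.1949·(+0.99377)) = +10.018 rad/s; magnitude 10.018 rad/s.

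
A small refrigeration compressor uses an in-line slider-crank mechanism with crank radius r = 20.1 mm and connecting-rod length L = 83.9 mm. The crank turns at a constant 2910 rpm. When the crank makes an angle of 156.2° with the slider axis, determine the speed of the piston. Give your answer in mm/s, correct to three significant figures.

1930

ω = 2π·2910/60 = 304.7 rad/s
For an in-line slider-crank, x = r cosθ + √(L² − r² sin²θ), so v = −rω sinθ·[1 + r cosθ/√(L² − r² sin²θ)].
With r = 0.0201 m, L = 0.0839 m, θ = 156.2°: √(L² − r² sin²θ) = 0.083507 m.
v = −0.0201·304.7·0.40355·[1 + 0.0201·-0.91496/0.083507] = -1.9274 m/s.
|v| = 1.9274 m/s = 1927.4 mm/s.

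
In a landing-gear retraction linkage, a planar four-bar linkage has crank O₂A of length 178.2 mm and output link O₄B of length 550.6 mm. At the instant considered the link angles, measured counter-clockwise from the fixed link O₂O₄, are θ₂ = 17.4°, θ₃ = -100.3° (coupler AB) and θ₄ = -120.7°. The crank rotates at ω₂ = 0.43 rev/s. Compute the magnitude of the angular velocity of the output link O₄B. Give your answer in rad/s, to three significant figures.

ω₂ = 2.702 rad/s (from 0.43 rev/s).
Differentiating the loop-closure r₂e^{iθ₂}+r₃e^{iθ₃}=r₁+r₄e^{iθ₄} gives r₂ω₂e^{iθ₂}+r₃ω₃e^{iθ₃}=r₄ω₄e^{iθ₄}.
Eliminating the other unknown: ω₄ = r₂ω₂ sin(θ₂−θ₃) / [r₄ sin(θ₄−θ₃)].
Numerator sine = +0.88539; denominator sine = -0.34857.
Result = 0.1782·2.702·(+0.88539) / (0.5506·(-0.34857)) = -2.2211 rad/s; magnitude 2.2211 rad/s.

2.22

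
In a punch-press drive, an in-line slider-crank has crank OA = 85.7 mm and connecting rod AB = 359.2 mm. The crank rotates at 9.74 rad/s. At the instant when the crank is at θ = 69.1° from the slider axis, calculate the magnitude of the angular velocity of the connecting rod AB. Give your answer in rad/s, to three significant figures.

0.850

ω = 9.74 rad/s
The rod makes angle φ with the slider axis where L sinφ = r sinθ; differentiating, L cosφ·φ̇ = r ω cosθ.
L cosφ = √(L² − r² sin²θ) = 0.35016 m.
|ω_rod| = r ω |cosθ| / √(L² − r² sin²θ) = 0.0857·9.74·0.35674/0.35016 = 0.85039 rad/s.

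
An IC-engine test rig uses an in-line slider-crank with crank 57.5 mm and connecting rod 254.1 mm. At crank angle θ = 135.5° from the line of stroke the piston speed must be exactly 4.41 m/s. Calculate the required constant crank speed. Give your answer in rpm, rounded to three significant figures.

1250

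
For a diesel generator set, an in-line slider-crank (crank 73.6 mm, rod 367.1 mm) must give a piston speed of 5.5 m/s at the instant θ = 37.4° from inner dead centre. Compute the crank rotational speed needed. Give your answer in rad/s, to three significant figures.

For an in-line slider-crank, |v_piston| = rω|sinθ|·[1 + r cosθ/√(L² − r² sin²θ)].
With r = 0.0736 m, L = 0.3671 m, θ = 37.4°: the bracketed kinematic factor |dx/dθ| = 0.051876 m.
ω = v/|dx/dθ| = 5.5/0.051876 = 106.02 rad/s.

106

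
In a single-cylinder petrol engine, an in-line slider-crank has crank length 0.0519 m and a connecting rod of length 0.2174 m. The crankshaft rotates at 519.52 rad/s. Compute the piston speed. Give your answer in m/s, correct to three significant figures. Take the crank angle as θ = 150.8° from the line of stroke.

ω = 519.5 rad/s
For an in-line slider-crank, x = r cosθ + √(L² − r² sin²θ), so v = −rω sinθ·[1 + r cosθ/√(L² − r² sin²θ)].
With r = 0.0519 m, L = 0.2174 m, θ = 150.8°: √(L² − r² sin²θ) = 0.21592 m.
v = −0.0519·519.5·0.48786·[1 + 0.0519·-0.87292/0.21592] = -10.394 m/s.
|v| = 10.394 m/s.

10.4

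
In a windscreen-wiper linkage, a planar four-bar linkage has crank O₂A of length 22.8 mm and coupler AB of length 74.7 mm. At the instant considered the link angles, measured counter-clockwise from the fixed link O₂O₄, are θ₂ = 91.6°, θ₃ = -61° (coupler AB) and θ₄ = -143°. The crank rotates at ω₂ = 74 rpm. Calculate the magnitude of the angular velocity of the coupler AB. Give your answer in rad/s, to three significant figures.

ω₂ = 7.749 rad/s (from 74 rpm).
Differentiating the loop-closure r₂e^{iθ₂}+r₃e^{iθ₃}=r₁+r₄e^{iθ₄} gives r₂ω₂e^{iθ₂}+r₃ω₃e^{iθ₃}=r₄ω₄e^{iθ₄}.
Eliminating the other unknown: ω₃ = r₂ω₂ sin(θ₄−θ₂) / [r₃ sin(θ₃−θ₄)].
Numerator sine = +0.81513; denominator sine = +0.99027.
Result = 0.0228·7.749·(+0.81513) / (0.0747·(+0.99027)) = +1.9469 rad/s; magnitude 1.9469 rad/s.

1.95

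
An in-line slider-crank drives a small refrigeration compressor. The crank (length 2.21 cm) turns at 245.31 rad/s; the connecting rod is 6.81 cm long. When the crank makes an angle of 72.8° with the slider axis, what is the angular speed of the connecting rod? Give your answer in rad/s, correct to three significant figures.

24.8

ω = 245.3 rad/s
The rod makes angle φ with the slider axis where L sinφ = r sinθ; differentiating, L cosφ·φ̇ = r ω cosθ.
L cosφ = √(L² − r² sin²θ) = 0.064745 m.
|ω_rod| = r ω |cosθ| / √(L² − r² sin²θ) = 0.0221·245.3·0.29571/0.064745 = 24.761 rad/s.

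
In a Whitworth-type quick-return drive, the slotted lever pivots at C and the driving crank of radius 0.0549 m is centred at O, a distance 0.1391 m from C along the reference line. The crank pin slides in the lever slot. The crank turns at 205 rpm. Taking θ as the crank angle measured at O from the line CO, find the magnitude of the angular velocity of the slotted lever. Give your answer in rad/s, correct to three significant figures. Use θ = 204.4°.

10.0

ω = 21.47 rad/s (from 205 rpm).
Crank pin A relative to C: A = (d + r cosθ, r sinθ); lever angle φ = atan2(r sinθ, d + r cosθ).
Differentiating tanφ: φ̇ = rω(d cosθ + r)/(d² + r² + 2dr cosθ).
d² + r² + 2dr cosθ = |CA|² = 0.00845378 m²;  d cosθ + r = -0.071776 m.
|ω_lever| = |0.0549·21.47·-0.071776| / 0.00845378 = 10.007 rad/s.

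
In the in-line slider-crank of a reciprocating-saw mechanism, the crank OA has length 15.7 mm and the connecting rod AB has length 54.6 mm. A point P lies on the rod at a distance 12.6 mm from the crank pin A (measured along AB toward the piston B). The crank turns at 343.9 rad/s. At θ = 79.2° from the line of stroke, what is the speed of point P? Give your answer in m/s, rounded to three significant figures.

ω = 343.9 rad/s.  Crank-pin speed |V_A| = rω = 5.3992 m/s, perpendicular to OA.
Rod angle: sinφ = −(r/L) sinθ ⇒ φ = -16.407°; ω_rod = −rω cosθ/√(L²−r²sin²θ) = -19.316 rad/s.
V_P = V_A + ω_rod × AP, with AP = 0.0126 m along the rod.
Components: V_Px = −rω sinθ − a·ω_rod·sinφ = -5.3723 m/s;  V_Py = rω cosθ + a·ω_rod·cosφ = +0.77824 m/s.
|V_P| = √(V_Px² + V_Py²) = 5.4284 m/s.

5.43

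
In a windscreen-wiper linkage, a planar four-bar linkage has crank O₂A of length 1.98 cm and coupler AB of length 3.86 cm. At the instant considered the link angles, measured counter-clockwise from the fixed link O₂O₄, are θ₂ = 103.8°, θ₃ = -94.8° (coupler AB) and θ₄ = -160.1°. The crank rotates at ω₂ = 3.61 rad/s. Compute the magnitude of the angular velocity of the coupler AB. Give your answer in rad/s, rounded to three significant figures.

ω₂ = 3.61 rad/s
Differentiating the loop-closure r₂e^{iθ₂}+r₃e^{iθ₃}=r₁+r₄e^{iθ₄} gives r₂ω₂e^{iθ₂}+r₃ω₃e^{iθ₃}=r₄ω₄e^{iθ₄}.
Eliminating the other unknown: ω₃ = r₂ω₂ sin(θ₄−θ₂) / [r₃ sin(θ₃−θ₄)].
Numerator sine = +0.99434; denominator sine = +0.90851.
Result = 0.0198·3.61·(+0.99434) / (0.0386·(+0.90851)) = +2.0267 rad/s; magnitude 2.0267 rad/s.

2.03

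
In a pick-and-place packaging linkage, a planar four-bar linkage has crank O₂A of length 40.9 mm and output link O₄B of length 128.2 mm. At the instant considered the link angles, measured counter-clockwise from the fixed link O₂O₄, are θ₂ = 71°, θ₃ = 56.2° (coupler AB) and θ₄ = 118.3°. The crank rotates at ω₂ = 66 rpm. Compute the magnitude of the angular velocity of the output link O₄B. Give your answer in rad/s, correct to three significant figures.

ω₂ = 6.912 rad/s (from 66 rpm).
Differentiating the loop-closure r₂e^{iθ₂}+r₃e^{iθ₃}=r₁+r₄e^{iθ₄} gives r₂ω₂e^{iθ₂}+r₃ω₃e^{iθ₃}=r₄ω₄e^{iθ₄}.
Eliminating the other unknown: ω₄ = r₂ω₂ sin(θ₂−θ₃) / [r₄ sin(θ₄−θ₃)].
Numerator sine = +0.25545; denominator sine = +0.88377.
Result = 0.0409·6.912·(+0.25545) / (0.1282·(+0.88377)) = +0.63734 rad/s; magnitude 0.63734 rad/s.

0.637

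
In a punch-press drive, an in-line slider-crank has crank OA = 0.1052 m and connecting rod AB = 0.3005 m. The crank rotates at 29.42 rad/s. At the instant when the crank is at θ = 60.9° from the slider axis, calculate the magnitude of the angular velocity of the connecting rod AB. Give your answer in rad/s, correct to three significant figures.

5.26

ω = 29.42 rad/s
The rod makes angle φ with the slider axis where L sinφ = r sinθ; differentiating, L cosφ·φ̇ = r ω cosθ.
L cosφ = √(L² − r² sin²θ) = 0.2861 m.
|ω_rod| = r ω |cosθ| / √(L² − r² sin²θ) = 0.1052·29.42·0.48634/0.2861 = 5.2612 rad/s.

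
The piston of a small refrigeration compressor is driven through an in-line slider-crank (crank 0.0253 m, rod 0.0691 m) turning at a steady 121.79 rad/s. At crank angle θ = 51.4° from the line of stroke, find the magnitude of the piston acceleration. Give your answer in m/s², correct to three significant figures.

ω = 121.8 rad/s
x(θ) = r cosθ + √(L² − r² sin²θ); with ω constant, a = ω²·d²x/dθ².
d²x/dθ² = −r cosθ − r²(cos2θ)/√u − r⁴ sin²2θ/(4u^{3/2}),  u = L² − r² sin²θ = 0.00438386 m².
Substituting r = 0.0253 m, L = 0.0691 m, θ = 51.4°: d²x/dθ² = -0.013978 m.
a = ω²·d²x/dθ² = (121.8)²·(-0.013978) = -207.33 m/s²;  |a| = 207.33 m/s².

207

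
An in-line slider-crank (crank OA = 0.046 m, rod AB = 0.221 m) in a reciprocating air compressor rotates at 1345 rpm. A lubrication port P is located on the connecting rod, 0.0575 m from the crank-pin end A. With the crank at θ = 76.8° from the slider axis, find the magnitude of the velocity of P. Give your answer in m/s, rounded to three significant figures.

6.48

ω = 140.8 rad/s.  Crank-pin speed |V_A| = rω = 6.479 m/s, perpendicular to OA.
Rod angle: sinφ = −(r/L) sinθ ⇒ φ = -11.692°; ω_rod = −rω cosθ/√(L²−r²sin²θ) = -6.8364 rad/s.
V_P = V_A + ω_rod × AP, with AP = 0.0575 m along the rod.
Components: V_Px = −rω sinθ − a·ω_rod·sinφ = -6.3875 m/s;  V_Py = rω cosθ + a·ω_rod·cosφ = +1.0946 m/s.
|V_P| = √(V_Px² + V_Py²) = 6.4806 m/s.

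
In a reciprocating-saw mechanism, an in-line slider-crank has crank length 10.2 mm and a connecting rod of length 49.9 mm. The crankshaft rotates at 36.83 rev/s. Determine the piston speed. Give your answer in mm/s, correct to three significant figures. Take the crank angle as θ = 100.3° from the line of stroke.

ω = 2π·36.8 = 231.4 rad/s
For an in-line slider-crank, x = r cosθ + √(L² − r² sin²θ), so v = −rω sinθ·[1 + r cosθ/√(L² − r² sin²θ)].
With r = 0.0102 m, L = 0.0499 m, θ = 100.3°: √(L² − r² sin²θ) = 0.04888 m.
v = −0.0102·231.4·0.98389·[1 + 0.0102·-0.17880/0.04888] = -2.2357 m/s.
|v| = 2.2357 m/s = 2235.7 mm/s.

2240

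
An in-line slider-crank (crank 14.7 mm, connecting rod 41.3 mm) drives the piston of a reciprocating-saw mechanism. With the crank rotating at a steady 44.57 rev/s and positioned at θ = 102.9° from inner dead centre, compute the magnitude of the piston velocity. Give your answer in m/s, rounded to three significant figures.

ω = 2π·44.6 = 280 rad/s
For an in-line slider-crank, x = r cosθ + √(L² − r² sin²θ), so v = −rω sinθ·[1 + r cosθ/√(L² − r² sin²θ)].
With r = 0.0147 m, L = 0.0413 m, θ = 102.9°: √(L² − r² sin²θ) = 0.038735 m.
v = −0.0147·280·0.97476·[1 + 0.0147·-0.22325/0.038735] = -3.6727 m/s.
|v| = 3.6727 m/s.

3.67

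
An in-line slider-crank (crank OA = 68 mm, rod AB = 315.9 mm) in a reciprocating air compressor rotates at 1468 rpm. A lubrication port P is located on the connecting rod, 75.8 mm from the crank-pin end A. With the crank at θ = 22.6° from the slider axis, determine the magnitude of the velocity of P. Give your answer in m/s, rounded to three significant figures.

ω = 153.7 rad/s.  Crank-pin speed |V_A| = rω = 10.454 m/s, perpendicular to OA.
Rod angle: sinφ = −(r/L) sinθ ⇒ φ = -4.745°; ω_rod = −rω cosθ/√(L²−r²sin²θ) = -30.655 rad/s.
V_P = V_A + ω_rod × AP, with AP = 0.0758 m along the rod.
Components: V_Px = −rω sinθ − a·ω_rod·sinφ = -4.2095 m/s;  V_Py = rω cosθ + a·ω_rod·cosφ = +7.3351 m/s.
|V_P| = √(V_Px² + V_Py²) = 8.4572 m/s.

8.46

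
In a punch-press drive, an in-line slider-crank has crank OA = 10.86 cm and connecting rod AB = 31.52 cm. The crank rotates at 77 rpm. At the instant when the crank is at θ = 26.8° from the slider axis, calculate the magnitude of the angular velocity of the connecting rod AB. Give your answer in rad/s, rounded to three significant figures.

2.51

ω = 8.063 rad/s (converted from 77 rpm).
The rod makes angle φ with the slider axis where L sinφ = r sinθ; differentiating, L cosφ·φ̇ = r ω cosθ.
L cosφ = √(L² − r² sin²θ) = 0.31137 m.
|ω_rod| = r ω |cosθ| / √(L² − r² sin²θ) = 0.1086·8.063·0.89259/0.31137 = 2.5103 rad/s.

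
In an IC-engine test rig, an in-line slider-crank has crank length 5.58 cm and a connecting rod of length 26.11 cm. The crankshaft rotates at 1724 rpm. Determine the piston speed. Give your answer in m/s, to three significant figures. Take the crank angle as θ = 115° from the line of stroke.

8.29

ω = 2π·1724/60 = 180.5 rad/s
For an in-line slider-crank, x = r cosθ + √(L² − r² sin²θ), so v = −rω sinθ·[1 + r cosθ/√(L² − r² sin²θ)].
With r = 0.0558 m, L = 0.2611 m, θ = 115°: √(L² − r² sin²θ) = 0.25616 m.
v = −0.0558·180.5·0.90631·[1 + 0.0558·-0.42262/0.25616] = -8.2896 m/s.
|v| = 8.2896 m/s.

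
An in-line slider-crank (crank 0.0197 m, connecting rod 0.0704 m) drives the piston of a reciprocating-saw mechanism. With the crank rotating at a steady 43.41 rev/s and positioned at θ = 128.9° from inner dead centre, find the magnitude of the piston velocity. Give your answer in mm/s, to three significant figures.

3430

ω = 2π·43.4 = 272.8 rad/s
For an in-line slider-crank, x = r cosθ + √(L² − r² sin²θ), so v = −rω sinθ·[1 + r cosθ/√(L² − r² sin²θ)].
With r = 0.0197 m, L = 0.0704 m, θ = 128.9°: √(L² − r² sin²θ) = 0.06871 m.
v = −0.0197·272.8·0.77824·[1 + 0.0197·-0.62796/0.06871] = -3.4288 m/s.
|v| = 3.4288 m/s = 3428.8 mm/s.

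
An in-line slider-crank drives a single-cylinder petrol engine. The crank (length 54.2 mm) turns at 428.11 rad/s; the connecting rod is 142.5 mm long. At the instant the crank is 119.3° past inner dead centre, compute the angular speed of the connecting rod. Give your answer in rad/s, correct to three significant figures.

ω = 428.1 rad/s
The rod makes angle φ with the slider axis where L sinφ = r sinθ; differentiating, L cosφ·φ̇ = r ω cosθ.
L cosφ = √(L² − r² sin²θ) = 0.13443 m.
|ω_rod| = r ω |cosθ| / √(L² − r² sin²θ) = 0.0542·428.1·0.48938/0.13443 = 84.469 rad/s.

84.5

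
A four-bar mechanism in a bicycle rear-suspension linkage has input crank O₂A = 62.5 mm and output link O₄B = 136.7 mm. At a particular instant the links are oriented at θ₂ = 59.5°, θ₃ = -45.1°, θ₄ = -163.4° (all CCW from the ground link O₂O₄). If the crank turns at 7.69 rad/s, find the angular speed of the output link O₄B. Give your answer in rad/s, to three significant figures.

ω₂ = 7.69 rad/s
Differentiating the loop-closure r₂e^{iθ₂}+r₃e^{iθ₃}=r₁+r₄e^{iθ₄} gives r₂ω₂e^{iθ₂}+r₃ω₃e^{iθ₃}=r₄ω₄e^{iθ₄}.
Eliminating the other unknown: ω₄ = r₂ω₂ sin(θ₂−θ₃) / [r₄ sin(θ₄−θ₃)].
Numerator sine = +0.96771; denominator sine = -0.88048.
Result = 0.0625·7.69·(+0.96771) / (0.1367·(-0.88048)) = -3.8642 rad/s; magnitude 3.8642 rad/s.

3.86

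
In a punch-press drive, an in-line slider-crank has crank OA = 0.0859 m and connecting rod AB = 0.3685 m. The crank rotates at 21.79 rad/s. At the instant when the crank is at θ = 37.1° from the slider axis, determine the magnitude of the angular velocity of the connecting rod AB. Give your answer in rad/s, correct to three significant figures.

ω = 21.79 rad/s
The rod makes angle φ with the slider axis where L sinφ = r sinθ; differentiating, L cosφ·φ̇ = r ω cosθ.
L cosφ = √(L² − r² sin²θ) = 0.36484 m.
|ω_rod| = r ω |cosθ| / √(L² − r² sin²θ) = 0.0859·21.79·0.79758/0.36484 = 4.0919 rad/s.

4.09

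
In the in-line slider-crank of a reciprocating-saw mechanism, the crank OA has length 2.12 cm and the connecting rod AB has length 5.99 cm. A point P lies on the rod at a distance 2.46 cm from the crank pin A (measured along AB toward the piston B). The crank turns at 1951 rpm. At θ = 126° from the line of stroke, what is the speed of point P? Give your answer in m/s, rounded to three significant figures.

3.53

ω = 204.3 rad/s.  Crank-pin speed |V_A| = rω = 4.3313 m/s, perpendicular to OA.
Rod angle: sinφ = −(r/L) sinθ ⇒ φ = -16.638°; ω_rod = −rω cosθ/√(L²−r²sin²θ) = +44.36 rad/s.
V_P = V_A + ω_rod × AP, with AP = 0.0246 m along the rod.
Components: V_Px = −rω sinθ − a·ω_rod·sinφ = -3.1917 m/s;  V_Py = rω cosθ + a·ω_rod·cosφ = -1.5003 m/s.
|V_P| = √(V_Px² + V_Py²) = 3.5267 m/s.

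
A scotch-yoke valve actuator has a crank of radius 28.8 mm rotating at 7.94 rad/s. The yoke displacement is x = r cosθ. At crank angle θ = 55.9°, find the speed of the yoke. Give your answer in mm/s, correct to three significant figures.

ω = 7.94 rad/s
x = r cosθ ⇒ ẋ = −rω sinθ.
|v| = rω|sinθ| = 0.0288·7.94·|sin 55.9°| = 0.18935 m/s = 189.35 mm/s.

189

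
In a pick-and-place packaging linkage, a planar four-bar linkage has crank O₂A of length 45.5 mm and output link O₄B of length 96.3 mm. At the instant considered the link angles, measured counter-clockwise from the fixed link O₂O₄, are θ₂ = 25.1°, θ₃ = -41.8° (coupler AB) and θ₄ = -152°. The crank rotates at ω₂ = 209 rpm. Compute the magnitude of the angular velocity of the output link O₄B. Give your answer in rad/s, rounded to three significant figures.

10.1

ω₂ = 21.89 rad/s (from 209 rpm).
Differentiating the loop-closure r₂e^{iθ₂}+r₃e^{iθ₃}=r₁+r₄e^{iθ₄} gives r₂ω₂e^{iθ₂}+r₃ω₃e^{iθ₃}=r₄ω₄e^{iθ₄}.
Eliminating the other unknown: ω₄ = r₂ω₂ sin(θ₂−θ₃) / [r₄ sin(θ₄−θ₃)].
Numerator sine = +0.91982; denominator sine = -0.93849.
Result = 0.0455·21.89·(+0.91982) / (0.0963·(-0.93849)) = -10.135 rad/s; magnitude 10.135 rad/s.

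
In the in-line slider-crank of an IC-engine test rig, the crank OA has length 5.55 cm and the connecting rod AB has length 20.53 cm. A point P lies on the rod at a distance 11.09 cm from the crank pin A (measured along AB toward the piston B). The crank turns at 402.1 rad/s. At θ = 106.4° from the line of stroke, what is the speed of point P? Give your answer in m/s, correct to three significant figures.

20.7

ω = 402.1 rad/s.  Crank-pin speed |V_A| = rω = 22.317 m/s, perpendicular to OA.
Rod angle: sinφ = −(r/L) sinθ ⇒ φ = -15.031°; ω_rod = −rω cosθ/√(L²−r²sin²θ) = +31.778 rad/s.
V_P = V_A + ω_rod × AP, with AP = 0.1109 m along the rod.
Components: V_Px = −rω sinθ − a·ω_rod·sinφ = -20.495 m/s;  V_Py = rω cosθ + a·ω_rod·cosφ = -2.8972 m/s.
|V_P| = √(V_Px² + V_Py²) = 20.698 m/s.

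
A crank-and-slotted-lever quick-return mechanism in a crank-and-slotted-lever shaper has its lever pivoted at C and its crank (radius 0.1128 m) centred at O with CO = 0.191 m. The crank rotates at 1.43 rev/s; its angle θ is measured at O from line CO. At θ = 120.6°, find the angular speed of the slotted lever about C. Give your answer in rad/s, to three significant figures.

0.579

ω = 8.985 rad/s (from 1.43 rev/s).
Crank pin A relative to C: A = (d + r cosθ, r sinθ); lever angle φ = atan2(r sinθ, d + r cosθ).
Differentiating tanφ: φ̇ = rω(d cosθ + r)/(d² + r² + 2dr cosθ).
d² + r² + 2dr cosθ = |CA|² = 0.0272704 m²;  d cosθ + r = +0.015573 m.
|ω_lever| = |0.1128·8.985·+0.015573| / 0.0272704 = 0.57877 rad/s.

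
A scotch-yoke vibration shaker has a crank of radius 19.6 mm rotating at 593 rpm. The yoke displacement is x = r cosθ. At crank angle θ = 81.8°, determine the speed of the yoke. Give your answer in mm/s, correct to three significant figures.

ω = 62.1 rad/s (from 593 rpm).
x = r cosθ ⇒ ẋ = −rω sinθ.
|v| = rω|sinθ| = 0.0196·62.1·|sin 81.8°| = 1.2047 m/s = 1204.7 mm/s.

1200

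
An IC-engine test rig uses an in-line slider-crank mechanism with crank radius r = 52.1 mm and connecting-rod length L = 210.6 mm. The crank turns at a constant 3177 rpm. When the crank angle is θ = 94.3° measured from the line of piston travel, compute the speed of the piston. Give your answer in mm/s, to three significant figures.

17000

ω = 2π·3177/60 = 332.7 rad/s
For an in-line slider-crank, x = r cosθ + √(L² − r² sin²θ), so v = −rω sinθ·[1 + r cosθ/√(L² − r² sin²θ)].
With r = 0.0521 m, L = 0.2106 m, θ = 94.3°: √(L² − r² sin²θ) = 0.20409 m.
v = −0.0521·332.7·0.99719·[1 + 0.0521·-0.07498/0.20409] = -16.954 m/s.
|v| = 16.954 m/s = 16954 mm/s.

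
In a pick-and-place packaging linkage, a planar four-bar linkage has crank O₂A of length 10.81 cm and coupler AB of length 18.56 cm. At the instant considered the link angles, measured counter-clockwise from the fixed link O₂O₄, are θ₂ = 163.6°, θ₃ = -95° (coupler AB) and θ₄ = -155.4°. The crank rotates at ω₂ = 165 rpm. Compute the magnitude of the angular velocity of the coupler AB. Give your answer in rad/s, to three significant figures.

7.59

ω₂ = 17.28 rad/s (from 165 rpm).
Differentiating the loop-closure r₂e^{iθ₂}+r₃e^{iθ₃}=r₁+r₄e^{iθ₄} gives r₂ω₂e^{iθ₂}+r₃ω₃e^{iθ₃}=r₄ω₄e^{iθ₄}.
Eliminating the other unknown: ω₃ = r₂ω₂ sin(θ₄−θ₂) / [r₃ sin(θ₃−θ₄)].
Numerator sine = +0.65606; denominator sine = +0.86949.
Result = 0.1081·17.28·(+0.65606) / (0.1856·(+0.86949)) = +7.5934 rad/s; magnitude 7.5934 rad/s.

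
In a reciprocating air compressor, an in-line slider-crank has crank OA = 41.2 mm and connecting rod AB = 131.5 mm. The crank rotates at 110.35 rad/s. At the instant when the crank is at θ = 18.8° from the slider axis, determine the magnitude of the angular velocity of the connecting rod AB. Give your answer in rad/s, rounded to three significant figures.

32.9

ω = 110.3 rad/s
The rod makes angle φ with the slider axis where L sinφ = r sinθ; differentiating, L cosφ·φ̇ = r ω cosθ.
L cosφ = √(L² − r² sin²θ) = 0.13083 m.
|ω_rod| = r ω |cosθ| / √(L² − r² sin²θ) = 0.0412·110.3·0.94665/0.13083 = 32.897 rad/s.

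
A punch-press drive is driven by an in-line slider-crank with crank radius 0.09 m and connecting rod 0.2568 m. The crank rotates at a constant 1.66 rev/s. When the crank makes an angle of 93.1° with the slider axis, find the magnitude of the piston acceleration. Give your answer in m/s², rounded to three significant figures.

ω = 2π·1.66 = 10.43 rad/s
x(θ) = r cosθ + √(L² − r² sin²θ); with ω constant, a = ω²·d²x/dθ².
d²x/dθ² = −r cosθ − r²(cos2θ)/√u − r⁴ sin²2θ/(4u^{3/2}),  u = L² − r² sin²θ = 0.0578699 m².
Substituting r = 0.09 m, L = 0.2568 m, θ = 93.1°: d²x/dθ² = +0.038328 m.
a = ω²·d²x/dθ² = (10.43)²·(+0.038328) = +4.1695 m/s²;  |a| = 4.1695 m/s².

4.17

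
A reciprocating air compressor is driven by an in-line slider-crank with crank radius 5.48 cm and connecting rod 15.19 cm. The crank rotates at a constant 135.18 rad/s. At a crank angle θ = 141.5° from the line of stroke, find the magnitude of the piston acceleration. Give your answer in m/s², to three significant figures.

ω = 135.2 rad/s
x(θ) = r cosθ + √(L² − r² sin²θ); with ω constant, a = ω²·d²x/dθ².
d²x/dθ² = −r cosθ − r²(cos2θ)/√u − r⁴ sin²2θ/(4u^{3/2}),  u = L² − r² sin²θ = 0.0219099 m².
Substituting r = 0.0548 m, L = 0.1519 m, θ = 141.5°: d²x/dθ² = +0.037663 m.
a = ω²·d²x/dθ² = (135.2)²·(+0.037663) = +688.24 m/s²;  |a| = 688.24 m/s².

688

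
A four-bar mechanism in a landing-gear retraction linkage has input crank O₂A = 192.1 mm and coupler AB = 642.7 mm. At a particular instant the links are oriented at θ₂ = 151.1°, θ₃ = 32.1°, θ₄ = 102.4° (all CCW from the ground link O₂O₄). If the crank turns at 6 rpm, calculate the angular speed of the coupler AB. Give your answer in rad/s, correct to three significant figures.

ω₂ = 0.6283 rad/s (from 6 rpm).
Differentiating the loop-closure r₂e^{iθ₂}+r₃e^{iθ₃}=r₁+r₄e^{iθ₄} gives r₂ω₂e^{iθ₂}+r₃ω₃e^{iθ₃}=r₄ω₄e^{iθ₄}.
Eliminating the other unknown: ω₃ = r₂ω₂ sin(θ₄−θ₂) / [r₃ sin(θ₃−θ₄)].
Numerator sine = -0.75126; denominator sine = -0.94147.
Result = 0.1921·0.6283·(-0.75126) / (0.6427·(-0.94147)) = +0.14986 rad/s; magnitude 0.14986 rad/s.

0.150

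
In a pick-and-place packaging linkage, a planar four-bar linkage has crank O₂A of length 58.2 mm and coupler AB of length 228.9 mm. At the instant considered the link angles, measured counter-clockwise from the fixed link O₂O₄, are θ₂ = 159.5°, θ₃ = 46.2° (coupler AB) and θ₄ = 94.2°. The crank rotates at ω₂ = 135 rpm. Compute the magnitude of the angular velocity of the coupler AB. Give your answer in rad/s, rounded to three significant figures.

4.39

ω₂ = 14.14 rad/s (from 135 rpm).
Differentiating the loop-closure r₂e^{iθ₂}+r₃e^{iθ₃}=r₁+r₄e^{iθ₄} gives r₂ω₂e^{iθ₂}+r₃ω₃e^{iθ₃}=r₄ω₄e^{iθ₄}.
Eliminating the other unknown: ω₃ = r₂ω₂ sin(θ₄−θ₂) / [r₃ sin(θ₃−θ₄)].
Numerator sine = -0.90851; denominator sine = -0.74314.
Result = 0.0582·14.14·(-0.90851) / (0.2289·(-0.74314)) = +4.3944 rad/s; magnitude 4.3944 rad/s.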